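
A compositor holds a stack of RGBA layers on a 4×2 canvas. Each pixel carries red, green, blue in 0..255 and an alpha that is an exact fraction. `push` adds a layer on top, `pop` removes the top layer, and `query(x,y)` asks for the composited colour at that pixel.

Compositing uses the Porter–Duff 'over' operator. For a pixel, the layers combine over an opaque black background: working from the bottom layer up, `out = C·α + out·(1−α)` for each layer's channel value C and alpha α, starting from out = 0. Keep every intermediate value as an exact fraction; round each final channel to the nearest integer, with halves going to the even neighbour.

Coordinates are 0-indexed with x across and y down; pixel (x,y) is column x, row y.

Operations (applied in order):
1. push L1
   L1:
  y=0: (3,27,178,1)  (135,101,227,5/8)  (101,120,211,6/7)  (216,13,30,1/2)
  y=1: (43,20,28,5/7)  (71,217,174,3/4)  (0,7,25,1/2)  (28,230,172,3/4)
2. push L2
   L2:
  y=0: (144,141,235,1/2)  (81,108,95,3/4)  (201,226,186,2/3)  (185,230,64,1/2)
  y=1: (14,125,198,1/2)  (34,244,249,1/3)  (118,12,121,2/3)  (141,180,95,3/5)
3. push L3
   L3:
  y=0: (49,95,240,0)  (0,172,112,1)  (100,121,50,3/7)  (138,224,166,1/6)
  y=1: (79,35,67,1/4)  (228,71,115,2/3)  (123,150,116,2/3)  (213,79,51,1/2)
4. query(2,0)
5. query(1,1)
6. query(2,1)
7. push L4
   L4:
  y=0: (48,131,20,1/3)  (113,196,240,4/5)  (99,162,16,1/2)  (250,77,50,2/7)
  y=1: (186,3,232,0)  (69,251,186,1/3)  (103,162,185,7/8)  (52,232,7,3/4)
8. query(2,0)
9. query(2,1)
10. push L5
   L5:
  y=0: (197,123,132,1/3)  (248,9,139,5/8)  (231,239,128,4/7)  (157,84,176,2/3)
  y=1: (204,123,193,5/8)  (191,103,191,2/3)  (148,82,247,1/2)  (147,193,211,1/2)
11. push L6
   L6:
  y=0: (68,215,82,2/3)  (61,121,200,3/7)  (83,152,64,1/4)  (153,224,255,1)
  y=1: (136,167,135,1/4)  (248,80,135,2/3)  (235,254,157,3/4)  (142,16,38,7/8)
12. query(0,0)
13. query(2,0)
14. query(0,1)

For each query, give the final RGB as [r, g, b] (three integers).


at x=2,y=0 over L1,L2,L3:
after L1 α=6/7: [606/7, 720/7, 1266/7]
after L2 α=2/3: [1140/7, 3884/21, 1290/7]
after L3 α=3/7: [6660/49, 23159/147, 6210/49]
= [136, 158, 127]

(1,1) stack=L1,L2,L3; from [0,0,0]:
+L1 (α=3/4) → [213/4, 651/4, 261/2]
+L2 (α=1/3) → [281/6, 1139/6, 170]
+L3 (α=2/3) → [3017/18, 1991/18, 400/3]
rounded: [168, 111, 133]

at x=2,y=1 over L1,L2,L3:
+L1 (α=1/2) → [0, 7/2, 25/2]
+L2 (α=2/3) → [236/3, 55/6, 509/6]
+L3 (α=2/3) → [974/9, 1855/18, 1901/18]
→ [108, 103, 106]

at x=2,y=0 over L1,L2,L3,L4:
L1 α=6/7: [606/7, 720/7, 1266/7]
L2 α=2/3: [1140/7, 3884/21, 1290/7]
L3 α=3/7: [6660/49, 23159/147, 6210/49]
L4 α=1/2: [11511/98, 46973/294, 3497/49]
→ [117, 160, 71]

at x=2,y=1 over L1,L2,L3,L4:
L1 α=1/2: [0, 7/2, 25/2]
L2 α=2/3: [236/3, 55/6, 509/6]
L3 α=2/3: [974/9, 1855/18, 1901/18]
L4 α=7/8: [7463/72, 22267/144, 25211/144]
→ [104, 155, 175]

(0,0) stack=L1,L2,L3,L4,L5,L6; from [0,0,0]:
L1 α=1: [3, 27, 178]
L2 α=1/2: [147/2, 84, 413/2]
L3 α=0: [147/2, 84, 413/2]
L4 α=1/3: [65, 299/3, 433/3]
L5 α=1/3: [109, 967/9, 1262/9]
L6 α=2/3: [245/3, 4837/27, 2738/27]
→ [82, 179, 101]

(2,0) stack=L1,L2,L3,L4,L5,L6; from [0,0,0]:
+L1 (α=6/7) → [606/7, 720/7, 1266/7]
+L2 (α=2/3) → [1140/7, 3884/21, 1290/7]
+L3 (α=3/7) → [6660/49, 23159/147, 6210/49]
+L4 (α=1/2) → [11511/98, 46973/294, 3497/49]
+L5 (α=4/7) → [125085/686, 140661/686, 35579/343]
+L6 (α=1/4) → [432193/2744, 526255/2744, 128689/1372]
= [158, 192, 94]

(0,1) stack=L1,L2,L3,L4,L5,L6; from [0,0,0]:
+L1 (α=5/7) → [215/7, 100/7, 20]
+L2 (α=1/2) → [313/14, 975/14, 109]
+L3 (α=1/4) → [2045/56, 3415/56, 197/2]
+L4 (α=0) → [2045/56, 3415/56, 197/2]
+L5 (α=5/8) → [63255/448, 44685/448, 2521/16]
+L6 (α=1/4) → [250693/1792, 208871/1792, 9723/64]
rounded: [140, 117, 152]


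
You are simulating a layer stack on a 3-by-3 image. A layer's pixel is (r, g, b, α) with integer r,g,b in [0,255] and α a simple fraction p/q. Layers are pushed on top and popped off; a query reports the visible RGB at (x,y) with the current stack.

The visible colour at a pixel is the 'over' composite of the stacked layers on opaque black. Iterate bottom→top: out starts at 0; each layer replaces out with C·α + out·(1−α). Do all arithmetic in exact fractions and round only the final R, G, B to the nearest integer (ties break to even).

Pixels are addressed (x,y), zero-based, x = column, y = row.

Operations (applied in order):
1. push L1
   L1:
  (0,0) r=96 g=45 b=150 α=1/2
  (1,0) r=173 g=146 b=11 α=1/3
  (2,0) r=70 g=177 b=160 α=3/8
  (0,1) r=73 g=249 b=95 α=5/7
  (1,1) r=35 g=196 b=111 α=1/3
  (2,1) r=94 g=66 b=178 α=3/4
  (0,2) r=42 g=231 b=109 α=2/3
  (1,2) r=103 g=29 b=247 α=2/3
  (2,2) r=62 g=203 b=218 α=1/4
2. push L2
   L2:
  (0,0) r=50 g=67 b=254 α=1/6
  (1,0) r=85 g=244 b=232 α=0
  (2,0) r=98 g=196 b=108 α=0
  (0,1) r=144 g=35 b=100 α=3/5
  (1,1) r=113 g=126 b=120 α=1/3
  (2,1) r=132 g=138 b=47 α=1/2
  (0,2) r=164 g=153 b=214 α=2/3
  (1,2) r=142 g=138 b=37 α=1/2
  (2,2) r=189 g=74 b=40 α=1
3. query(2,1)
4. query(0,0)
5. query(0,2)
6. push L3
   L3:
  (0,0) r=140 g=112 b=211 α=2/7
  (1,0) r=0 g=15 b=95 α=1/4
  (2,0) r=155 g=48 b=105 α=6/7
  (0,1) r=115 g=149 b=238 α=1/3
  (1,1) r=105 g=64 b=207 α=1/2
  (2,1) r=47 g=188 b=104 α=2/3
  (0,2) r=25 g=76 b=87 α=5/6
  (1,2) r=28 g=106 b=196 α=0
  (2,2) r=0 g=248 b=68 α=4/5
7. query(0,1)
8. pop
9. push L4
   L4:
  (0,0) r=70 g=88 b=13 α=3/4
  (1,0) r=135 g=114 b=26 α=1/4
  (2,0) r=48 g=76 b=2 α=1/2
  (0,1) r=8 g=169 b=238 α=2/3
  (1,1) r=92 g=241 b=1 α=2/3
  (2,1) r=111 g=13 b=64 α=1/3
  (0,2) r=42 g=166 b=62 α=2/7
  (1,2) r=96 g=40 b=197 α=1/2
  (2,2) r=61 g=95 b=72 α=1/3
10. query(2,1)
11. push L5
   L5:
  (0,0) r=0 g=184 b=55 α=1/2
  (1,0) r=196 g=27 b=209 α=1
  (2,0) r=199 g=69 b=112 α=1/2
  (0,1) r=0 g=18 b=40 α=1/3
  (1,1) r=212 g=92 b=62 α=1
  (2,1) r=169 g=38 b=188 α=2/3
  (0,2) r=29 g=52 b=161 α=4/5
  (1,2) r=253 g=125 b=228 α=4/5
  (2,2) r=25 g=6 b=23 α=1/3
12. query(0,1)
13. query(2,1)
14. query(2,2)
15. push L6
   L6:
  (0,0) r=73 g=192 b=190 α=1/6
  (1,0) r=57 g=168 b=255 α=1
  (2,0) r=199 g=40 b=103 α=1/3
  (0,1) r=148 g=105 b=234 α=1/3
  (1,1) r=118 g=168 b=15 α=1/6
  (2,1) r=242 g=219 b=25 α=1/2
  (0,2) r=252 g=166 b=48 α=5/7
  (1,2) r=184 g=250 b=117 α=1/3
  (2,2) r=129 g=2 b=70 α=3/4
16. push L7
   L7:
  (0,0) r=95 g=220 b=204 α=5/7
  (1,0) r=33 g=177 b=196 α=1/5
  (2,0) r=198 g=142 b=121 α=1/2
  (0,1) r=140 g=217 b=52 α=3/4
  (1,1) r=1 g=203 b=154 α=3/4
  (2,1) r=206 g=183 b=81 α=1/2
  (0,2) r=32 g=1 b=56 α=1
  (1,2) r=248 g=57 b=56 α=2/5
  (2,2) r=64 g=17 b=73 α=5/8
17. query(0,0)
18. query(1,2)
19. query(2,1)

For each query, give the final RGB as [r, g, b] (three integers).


(2,1) stack=L1,L2; from [0,0,0]:
after L1 α=3/4: [141/2, 99/2, 267/2]
after L2 α=1/2: [405/4, 375/4, 361/4]
= [101, 94, 90]

query (0,0) [L1,L2] — begin 0,0,0
+L1 (α=1/2) → [48, 45/2, 75]
+L2 (α=1/6) → [145/3, 359/12, 629/6]
→ [48, 30, 105]

at x=0,y=2 over L1,L2:
+L1 (α=2/3) → [28, 154, 218/3]
+L2 (α=2/3) → [356/3, 460/3, 1502/9]
rounded: [119, 153, 167]

(0,1) stack=L1,L2,L3; from [0,0,0]:
+L1 (α=5/7) → [365/7, 1245/7, 475/7]
+L2 (α=3/5) → [3754/35, 645/7, 610/7]
+L3 (α=1/3) → [11533/105, 2333/21, 962/7]
rounded: [110, 111, 137]

query (2,1) [L1,L2,L4] — begin 0,0,0
+L1 (α=3/4) → [141/2, 99/2, 267/2]
+L2 (α=1/2) → [405/4, 375/4, 361/4]
+L4 (α=1/3) → [209/2, 401/6, 163/2]
= [104, 67, 82]

query (0,1) [L1,L2,L4,L5] — begin 0,0,0
+L1 (α=5/7) → [365/7, 1245/7, 475/7]
+L2 (α=3/5) → [3754/35, 645/7, 610/7]
+L4 (α=2/3) → [1438/35, 3011/21, 1314/7]
+L5 (α=1/3) → [2876/105, 6400/63, 2908/21]
→ [27, 102, 138]

(2,1) stack=L1,L2,L4,L5; from [0,0,0]:
after L1 α=3/4: [141/2, 99/2, 267/2]
after L2 α=1/2: [405/4, 375/4, 361/4]
after L4 α=1/3: [209/2, 401/6, 163/2]
after L5 α=2/3: [295/2, 857/18, 305/2]
= [148, 48, 152]

query (2,2) [L1,L2,L4,L5] — begin 0,0,0
after L1 α=1/4: [31/2, 203/4, 109/2]
after L2 α=1: [189, 74, 40]
after L4 α=1/3: [439/3, 81, 152/3]
after L5 α=1/3: [953/9, 56, 373/9]
→ [106, 56, 41]

(0,0) stack=L1,L2,L4,L5,L6,L7; from [0,0,0]:
after L1 α=1/2: [48, 45/2, 75]
after L2 α=1/6: [145/3, 359/12, 629/6]
after L4 α=3/4: [775/12, 3527/48, 863/24]
after L5 α=1/2: [775/24, 12359/96, 2183/48]
after L6 α=1/6: [5627/144, 80227/576, 20035/288]
after L7 α=5/7: [39827/504, 397027/2016, 23845/144]
rounded: [79, 197, 166]

(1,2) stack=L1,L2,L4,L5,L6,L7; from [0,0,0]:
L1 α=2/3: [206/3, 58/3, 494/3]
L2 α=1/2: [316/3, 236/3, 605/6]
L4 α=1/2: [302/3, 178/3, 1787/12]
L5 α=4/5: [3338/15, 1678/15, 12731/60]
L6 α=1/3: [9436/45, 7106/45, 16241/90]
L7 α=2/5: [16876/75, 8816/75, 19601/150]
= [225, 118, 131]

query (2,1) [L1,L2,L4,L5,L6,L7] — begin 0,0,0
+L1 (α=3/4) → [141/2, 99/2, 267/2]
+L2 (α=1/2) → [405/4, 375/4, 361/4]
+L4 (α=1/3) → [209/2, 401/6, 163/2]
+L5 (α=2/3) → [295/2, 857/18, 305/2]
+L6 (α=1/2) → [779/4, 4799/36, 355/4]
+L7 (α=1/2) → [1603/8, 11387/72, 679/8]
= [200, 158, 85]


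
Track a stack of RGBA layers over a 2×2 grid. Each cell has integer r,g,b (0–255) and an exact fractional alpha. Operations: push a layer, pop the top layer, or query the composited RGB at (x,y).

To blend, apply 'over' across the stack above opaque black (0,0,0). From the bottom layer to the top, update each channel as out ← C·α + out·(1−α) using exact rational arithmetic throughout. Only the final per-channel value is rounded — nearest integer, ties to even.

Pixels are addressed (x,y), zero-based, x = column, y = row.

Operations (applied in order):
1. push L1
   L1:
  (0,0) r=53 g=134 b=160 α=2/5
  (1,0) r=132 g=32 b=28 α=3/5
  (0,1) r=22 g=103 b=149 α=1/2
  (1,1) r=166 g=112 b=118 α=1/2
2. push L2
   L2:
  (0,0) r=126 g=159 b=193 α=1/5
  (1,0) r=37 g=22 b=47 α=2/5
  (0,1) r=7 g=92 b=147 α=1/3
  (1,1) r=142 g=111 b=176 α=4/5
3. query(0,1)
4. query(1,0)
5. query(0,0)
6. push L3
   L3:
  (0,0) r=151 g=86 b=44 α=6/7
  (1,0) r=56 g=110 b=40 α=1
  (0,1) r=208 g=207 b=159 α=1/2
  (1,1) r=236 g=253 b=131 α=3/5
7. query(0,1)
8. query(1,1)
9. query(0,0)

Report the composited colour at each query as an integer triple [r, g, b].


query (0,1) [L1,L2] — begin 0,0,0
after L1 α=1/2: [11, 103/2, 149/2]
after L2 α=1/3: [29/3, 65, 296/3]
→ [10, 65, 99]

(1,0) stack=L1,L2; from [0,0,0]:
after L1 α=3/5: [396/5, 96/5, 84/5]
after L2 α=2/5: [1558/25, 508/25, 722/25]
= [62, 20, 29]

query (0,0) [L1,L2] — begin 0,0,0
after L1 α=2/5: [106/5, 268/5, 64]
after L2 α=1/5: [1054/25, 1867/25, 449/5]
rounded: [42, 75, 90]

(0,1) stack=L1,L2,L3; from [0,0,0]:
L1 α=1/2: [11, 103/2, 149/2]
L2 α=1/3: [29/3, 65, 296/3]
L3 α=1/2: [653/6, 136, 773/6]
rounded: [109, 136, 129]

at x=1,y=1 over L1,L2,L3:
+L1 (α=1/2) → [83, 56, 59]
+L2 (α=4/5) → [651/5, 100, 763/5]
+L3 (α=3/5) → [4842/25, 959/5, 3491/25]
= [194, 192, 140]

(0,0) stack=L1,L2,L3; from [0,0,0]:
+L1 (α=2/5) → [106/5, 268/5, 64]
+L2 (α=1/5) → [1054/25, 1867/25, 449/5]
+L3 (α=6/7) → [23704/175, 14767/175, 1769/35]
= [135, 84, 51]


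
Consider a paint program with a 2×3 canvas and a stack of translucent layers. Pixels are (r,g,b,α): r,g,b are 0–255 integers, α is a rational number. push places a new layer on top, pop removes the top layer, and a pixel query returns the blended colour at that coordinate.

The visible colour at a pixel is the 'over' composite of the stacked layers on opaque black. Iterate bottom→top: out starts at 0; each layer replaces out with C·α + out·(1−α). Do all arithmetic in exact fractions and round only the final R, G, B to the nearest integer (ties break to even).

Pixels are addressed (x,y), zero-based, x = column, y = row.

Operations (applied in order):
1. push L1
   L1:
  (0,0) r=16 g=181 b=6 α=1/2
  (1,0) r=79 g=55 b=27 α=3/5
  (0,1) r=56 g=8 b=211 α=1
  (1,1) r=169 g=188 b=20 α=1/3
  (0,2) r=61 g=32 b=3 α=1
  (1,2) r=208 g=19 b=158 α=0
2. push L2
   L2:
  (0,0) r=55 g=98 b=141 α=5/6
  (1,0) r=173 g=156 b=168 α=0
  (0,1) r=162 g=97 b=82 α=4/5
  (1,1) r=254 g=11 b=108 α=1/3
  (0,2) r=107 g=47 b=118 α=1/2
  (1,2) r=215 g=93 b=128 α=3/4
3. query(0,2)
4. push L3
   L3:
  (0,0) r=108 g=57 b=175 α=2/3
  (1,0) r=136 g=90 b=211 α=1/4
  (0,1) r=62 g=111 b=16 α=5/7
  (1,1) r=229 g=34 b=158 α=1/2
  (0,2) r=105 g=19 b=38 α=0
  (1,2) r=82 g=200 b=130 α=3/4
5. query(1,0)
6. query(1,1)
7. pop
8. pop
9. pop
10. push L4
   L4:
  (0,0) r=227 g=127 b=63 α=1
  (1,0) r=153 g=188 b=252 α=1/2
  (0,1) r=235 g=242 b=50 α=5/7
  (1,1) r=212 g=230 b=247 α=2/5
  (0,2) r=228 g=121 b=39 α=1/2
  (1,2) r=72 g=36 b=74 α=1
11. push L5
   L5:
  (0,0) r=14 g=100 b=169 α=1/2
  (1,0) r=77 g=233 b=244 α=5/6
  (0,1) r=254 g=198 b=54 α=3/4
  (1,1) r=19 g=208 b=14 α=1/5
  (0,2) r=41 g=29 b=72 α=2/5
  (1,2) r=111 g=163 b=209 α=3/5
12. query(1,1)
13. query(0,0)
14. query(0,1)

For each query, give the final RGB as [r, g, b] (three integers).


(0,2) stack=L1,L2; from [0,0,0]:
+L1 (α=1) → [61, 32, 3]
+L2 (α=1/2) → [84, 79/2, 121/2]
→ [84, 40, 60]

(1,0) stack=L1,L2,L3; from [0,0,0]:
L1 α=3/5: [237/5, 33, 81/5]
L2 α=0: [237/5, 33, 81/5]
L3 α=1/4: [1391/20, 189/4, 649/10]
→ [70, 47, 65]

query (1,1) [L1,L2,L3] — begin 0,0,0
L1 α=1/3: [169/3, 188/3, 20/3]
L2 α=1/3: [1100/9, 409/9, 364/9]
L3 α=1/2: [3161/18, 715/18, 893/9]
= [176, 40, 99]

(1,1) stack=L4,L5; from [0,0,0]:
after L4 α=2/5: [424/5, 92, 494/5]
after L5 α=1/5: [1791/25, 576/5, 2046/25]
= [72, 115, 82]

at x=0,y=0 over L4,L5:
+L4 (α=1) → [227, 127, 63]
+L5 (α=1/2) → [241/2, 227/2, 116]
rounded: [120, 114, 116]

(0,1) stack=L4,L5; from [0,0,0]:
+L4 (α=5/7) → [1175/7, 1210/7, 250/7]
+L5 (α=3/4) → [6509/28, 1342/7, 346/7]
→ [232, 192, 49]


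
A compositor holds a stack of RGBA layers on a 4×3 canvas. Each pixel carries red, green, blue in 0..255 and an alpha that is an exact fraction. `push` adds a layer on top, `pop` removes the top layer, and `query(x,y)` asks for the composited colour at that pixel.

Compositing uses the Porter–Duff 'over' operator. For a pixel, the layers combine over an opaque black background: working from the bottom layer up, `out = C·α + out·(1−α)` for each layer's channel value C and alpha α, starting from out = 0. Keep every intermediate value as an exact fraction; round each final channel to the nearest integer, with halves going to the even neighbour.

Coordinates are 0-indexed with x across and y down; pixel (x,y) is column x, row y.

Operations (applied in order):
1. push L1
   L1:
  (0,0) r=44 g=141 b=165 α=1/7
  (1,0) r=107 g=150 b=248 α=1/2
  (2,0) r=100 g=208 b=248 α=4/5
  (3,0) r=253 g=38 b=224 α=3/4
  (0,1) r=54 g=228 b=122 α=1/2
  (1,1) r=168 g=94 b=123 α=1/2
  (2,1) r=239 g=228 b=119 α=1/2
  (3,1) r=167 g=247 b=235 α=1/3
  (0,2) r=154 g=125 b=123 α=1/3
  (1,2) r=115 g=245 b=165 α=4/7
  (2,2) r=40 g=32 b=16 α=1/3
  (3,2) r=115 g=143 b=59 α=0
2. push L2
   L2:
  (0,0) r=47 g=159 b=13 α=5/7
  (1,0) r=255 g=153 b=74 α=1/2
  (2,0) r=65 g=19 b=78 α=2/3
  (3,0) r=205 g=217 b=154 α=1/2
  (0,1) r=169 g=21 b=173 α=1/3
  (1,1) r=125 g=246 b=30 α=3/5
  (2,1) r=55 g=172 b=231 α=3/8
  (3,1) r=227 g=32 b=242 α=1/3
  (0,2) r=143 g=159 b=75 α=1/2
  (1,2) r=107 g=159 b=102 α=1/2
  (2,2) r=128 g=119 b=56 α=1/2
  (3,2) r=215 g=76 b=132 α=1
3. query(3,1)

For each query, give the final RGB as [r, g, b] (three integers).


at x=3,y=1 over L1,L2:
+L1 (α=1/3) → [167/3, 247/3, 235/3]
+L2 (α=1/3) → [1015/9, 590/9, 1196/9]
rounded: [113, 66, 133]


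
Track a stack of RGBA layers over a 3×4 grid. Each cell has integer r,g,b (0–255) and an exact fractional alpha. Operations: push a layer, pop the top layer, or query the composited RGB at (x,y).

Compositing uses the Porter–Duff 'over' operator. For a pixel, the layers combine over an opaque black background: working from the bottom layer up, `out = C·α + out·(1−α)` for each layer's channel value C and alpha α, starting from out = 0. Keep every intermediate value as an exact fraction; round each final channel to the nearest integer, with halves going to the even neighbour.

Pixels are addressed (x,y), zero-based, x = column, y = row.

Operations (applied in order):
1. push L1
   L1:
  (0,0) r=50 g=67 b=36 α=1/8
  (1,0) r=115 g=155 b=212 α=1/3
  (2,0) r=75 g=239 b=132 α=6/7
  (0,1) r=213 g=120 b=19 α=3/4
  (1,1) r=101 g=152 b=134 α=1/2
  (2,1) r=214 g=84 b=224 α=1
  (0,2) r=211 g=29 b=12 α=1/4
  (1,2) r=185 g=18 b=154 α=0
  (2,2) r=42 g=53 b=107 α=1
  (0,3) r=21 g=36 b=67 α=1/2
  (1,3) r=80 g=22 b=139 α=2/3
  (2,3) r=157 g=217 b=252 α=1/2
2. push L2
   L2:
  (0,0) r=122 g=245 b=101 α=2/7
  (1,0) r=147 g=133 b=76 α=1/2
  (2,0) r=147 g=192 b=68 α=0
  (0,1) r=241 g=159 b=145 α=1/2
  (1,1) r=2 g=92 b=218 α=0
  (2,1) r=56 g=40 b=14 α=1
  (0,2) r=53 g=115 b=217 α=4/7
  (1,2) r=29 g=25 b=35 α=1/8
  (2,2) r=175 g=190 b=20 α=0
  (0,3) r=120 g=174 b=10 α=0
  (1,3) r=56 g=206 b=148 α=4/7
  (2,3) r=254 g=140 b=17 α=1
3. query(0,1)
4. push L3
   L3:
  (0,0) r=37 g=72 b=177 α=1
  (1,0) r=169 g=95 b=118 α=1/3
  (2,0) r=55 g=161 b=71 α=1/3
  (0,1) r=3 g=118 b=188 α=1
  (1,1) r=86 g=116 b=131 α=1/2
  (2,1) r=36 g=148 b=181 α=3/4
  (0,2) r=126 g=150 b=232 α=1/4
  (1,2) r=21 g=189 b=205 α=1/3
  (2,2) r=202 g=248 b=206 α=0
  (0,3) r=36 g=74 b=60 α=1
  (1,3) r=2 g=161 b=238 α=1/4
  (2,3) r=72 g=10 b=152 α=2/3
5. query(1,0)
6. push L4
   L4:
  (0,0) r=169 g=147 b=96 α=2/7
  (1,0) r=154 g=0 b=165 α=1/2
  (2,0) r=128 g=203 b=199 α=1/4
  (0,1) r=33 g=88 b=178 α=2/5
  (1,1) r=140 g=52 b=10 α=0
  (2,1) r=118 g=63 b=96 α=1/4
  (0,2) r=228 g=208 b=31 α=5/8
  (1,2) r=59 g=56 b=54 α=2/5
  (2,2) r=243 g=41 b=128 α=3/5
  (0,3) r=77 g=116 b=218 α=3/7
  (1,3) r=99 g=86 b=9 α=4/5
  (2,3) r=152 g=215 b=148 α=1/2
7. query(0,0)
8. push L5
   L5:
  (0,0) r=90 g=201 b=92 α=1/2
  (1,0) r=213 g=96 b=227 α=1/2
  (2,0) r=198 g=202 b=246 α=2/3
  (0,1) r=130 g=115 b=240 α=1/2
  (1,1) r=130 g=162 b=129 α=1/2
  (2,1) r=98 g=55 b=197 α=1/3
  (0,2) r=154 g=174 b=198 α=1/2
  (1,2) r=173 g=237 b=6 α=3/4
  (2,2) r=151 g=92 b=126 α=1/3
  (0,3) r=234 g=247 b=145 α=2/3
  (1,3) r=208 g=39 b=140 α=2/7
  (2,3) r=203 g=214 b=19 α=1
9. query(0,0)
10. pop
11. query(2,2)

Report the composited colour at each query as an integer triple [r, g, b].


query (0,1) [L1,L2] — begin 0,0,0
L1 α=3/4: [639/4, 90, 57/4]
L2 α=1/2: [1603/8, 249/2, 637/8]
= [200, 124, 80]

query (1,0) [L1,L2,L3] — begin 0,0,0
after L1 α=1/3: [115/3, 155/3, 212/3]
after L2 α=1/2: [278/3, 277/3, 220/3]
after L3 α=1/3: [1063/9, 839/9, 794/9]
→ [118, 93, 88]

query (0,0) [L1,L2,L3,L4] — begin 0,0,0
+L1 (α=1/8) → [25/4, 67/8, 9/2]
+L2 (α=2/7) → [1101/28, 4255/56, 449/14]
+L3 (α=1) → [37, 72, 177]
+L4 (α=2/7) → [523/7, 654/7, 1077/7]
→ [75, 93, 154]

at x=0,y=0 over L1,L2,L3,L4,L5:
L1 α=1/8: [25/4, 67/8, 9/2]
L2 α=2/7: [1101/28, 4255/56, 449/14]
L3 α=1: [37, 72, 177]
L4 α=2/7: [523/7, 654/7, 1077/7]
L5 α=1/2: [1153/14, 2061/14, 1721/14]
= [82, 147, 123]

(2,2) stack=L1,L2,L3,L4; from [0,0,0]:
L1 α=1: [42, 53, 107]
L2 α=0: [42, 53, 107]
L3 α=0: [42, 53, 107]
L4 α=3/5: [813/5, 229/5, 598/5]
rounded: [163, 46, 120]


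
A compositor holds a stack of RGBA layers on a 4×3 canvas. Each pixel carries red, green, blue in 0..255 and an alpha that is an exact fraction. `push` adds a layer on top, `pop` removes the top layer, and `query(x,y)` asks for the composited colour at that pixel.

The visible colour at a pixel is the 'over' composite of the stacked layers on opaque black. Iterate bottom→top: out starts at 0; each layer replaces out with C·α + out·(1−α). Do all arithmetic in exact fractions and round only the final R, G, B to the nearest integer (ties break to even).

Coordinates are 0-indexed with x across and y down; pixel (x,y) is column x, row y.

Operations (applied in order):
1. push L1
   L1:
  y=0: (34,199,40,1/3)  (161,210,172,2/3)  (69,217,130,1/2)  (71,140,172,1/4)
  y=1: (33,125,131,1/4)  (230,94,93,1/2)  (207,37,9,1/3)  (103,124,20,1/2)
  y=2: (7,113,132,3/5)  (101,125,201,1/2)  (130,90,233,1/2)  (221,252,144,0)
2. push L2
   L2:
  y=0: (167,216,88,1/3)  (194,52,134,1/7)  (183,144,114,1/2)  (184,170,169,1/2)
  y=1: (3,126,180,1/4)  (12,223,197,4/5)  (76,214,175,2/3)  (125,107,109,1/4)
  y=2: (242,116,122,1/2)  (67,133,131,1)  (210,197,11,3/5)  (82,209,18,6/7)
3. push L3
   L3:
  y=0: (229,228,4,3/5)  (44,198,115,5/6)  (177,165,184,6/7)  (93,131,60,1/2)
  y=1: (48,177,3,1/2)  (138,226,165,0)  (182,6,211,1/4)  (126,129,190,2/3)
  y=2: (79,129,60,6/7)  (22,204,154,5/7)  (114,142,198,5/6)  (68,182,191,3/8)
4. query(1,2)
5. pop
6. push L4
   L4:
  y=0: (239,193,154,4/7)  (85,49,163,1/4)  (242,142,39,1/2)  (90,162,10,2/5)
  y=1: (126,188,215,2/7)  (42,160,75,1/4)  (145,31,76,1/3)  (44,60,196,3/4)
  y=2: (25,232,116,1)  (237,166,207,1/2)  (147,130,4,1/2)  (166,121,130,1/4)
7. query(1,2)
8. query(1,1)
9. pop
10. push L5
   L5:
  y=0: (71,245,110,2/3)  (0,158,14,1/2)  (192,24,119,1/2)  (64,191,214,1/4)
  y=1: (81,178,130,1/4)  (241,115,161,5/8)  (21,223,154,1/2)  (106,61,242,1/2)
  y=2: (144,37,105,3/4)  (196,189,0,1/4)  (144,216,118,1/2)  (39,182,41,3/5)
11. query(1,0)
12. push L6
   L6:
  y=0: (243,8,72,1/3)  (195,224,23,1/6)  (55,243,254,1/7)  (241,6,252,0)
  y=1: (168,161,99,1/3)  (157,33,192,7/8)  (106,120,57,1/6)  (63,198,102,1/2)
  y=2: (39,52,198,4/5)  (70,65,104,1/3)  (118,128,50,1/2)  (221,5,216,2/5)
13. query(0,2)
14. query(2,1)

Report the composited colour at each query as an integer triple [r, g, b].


at x=1,y=2 over L1,L2,L3:
after L1 α=1/2: [101/2, 125/2, 201/2]
after L2 α=1: [67, 133, 131]
after L3 α=5/7: [244/7, 1286/7, 1032/7]
→ [35, 184, 147]

query (1,2) [L1,L2,L4] — begin 0,0,0
after L1 α=1/2: [101/2, 125/2, 201/2]
after L2 α=1: [67, 133, 131]
after L4 α=1/2: [152, 299/2, 169]
→ [152, 150, 169]

at x=1,y=1 over L1,L2,L4:
+L1 (α=1/2) → [115, 47, 93/2]
+L2 (α=4/5) → [163/5, 939/5, 1669/10]
+L4 (α=1/4) → [699/20, 3617/20, 5757/40]
rounded: [35, 181, 144]

at x=1,y=0 over L1,L2,L5:
+L1 (α=2/3) → [322/3, 140, 344/3]
+L2 (α=1/7) → [838/7, 892/7, 822/7]
+L5 (α=1/2) → [419/7, 999/7, 460/7]
= [60, 143, 66]

at x=0,y=2 over L1,L2,L5,L6:
after L1 α=3/5: [21/5, 339/5, 396/5]
after L2 α=1/2: [1231/10, 919/10, 503/5]
after L5 α=3/4: [5551/40, 2029/40, 1039/10]
after L6 α=4/5: [11791/200, 10349/200, 8959/50]
rounded: [59, 52, 179]

at x=2,y=1 over L1,L2,L5,L6:
+L1 (α=1/3) → [69, 37/3, 3]
+L2 (α=2/3) → [221/3, 1321/9, 353/3]
+L5 (α=1/2) → [142/3, 1664/9, 815/6]
+L6 (α=1/6) → [514/9, 4700/27, 4417/36]
= [57, 174, 123]


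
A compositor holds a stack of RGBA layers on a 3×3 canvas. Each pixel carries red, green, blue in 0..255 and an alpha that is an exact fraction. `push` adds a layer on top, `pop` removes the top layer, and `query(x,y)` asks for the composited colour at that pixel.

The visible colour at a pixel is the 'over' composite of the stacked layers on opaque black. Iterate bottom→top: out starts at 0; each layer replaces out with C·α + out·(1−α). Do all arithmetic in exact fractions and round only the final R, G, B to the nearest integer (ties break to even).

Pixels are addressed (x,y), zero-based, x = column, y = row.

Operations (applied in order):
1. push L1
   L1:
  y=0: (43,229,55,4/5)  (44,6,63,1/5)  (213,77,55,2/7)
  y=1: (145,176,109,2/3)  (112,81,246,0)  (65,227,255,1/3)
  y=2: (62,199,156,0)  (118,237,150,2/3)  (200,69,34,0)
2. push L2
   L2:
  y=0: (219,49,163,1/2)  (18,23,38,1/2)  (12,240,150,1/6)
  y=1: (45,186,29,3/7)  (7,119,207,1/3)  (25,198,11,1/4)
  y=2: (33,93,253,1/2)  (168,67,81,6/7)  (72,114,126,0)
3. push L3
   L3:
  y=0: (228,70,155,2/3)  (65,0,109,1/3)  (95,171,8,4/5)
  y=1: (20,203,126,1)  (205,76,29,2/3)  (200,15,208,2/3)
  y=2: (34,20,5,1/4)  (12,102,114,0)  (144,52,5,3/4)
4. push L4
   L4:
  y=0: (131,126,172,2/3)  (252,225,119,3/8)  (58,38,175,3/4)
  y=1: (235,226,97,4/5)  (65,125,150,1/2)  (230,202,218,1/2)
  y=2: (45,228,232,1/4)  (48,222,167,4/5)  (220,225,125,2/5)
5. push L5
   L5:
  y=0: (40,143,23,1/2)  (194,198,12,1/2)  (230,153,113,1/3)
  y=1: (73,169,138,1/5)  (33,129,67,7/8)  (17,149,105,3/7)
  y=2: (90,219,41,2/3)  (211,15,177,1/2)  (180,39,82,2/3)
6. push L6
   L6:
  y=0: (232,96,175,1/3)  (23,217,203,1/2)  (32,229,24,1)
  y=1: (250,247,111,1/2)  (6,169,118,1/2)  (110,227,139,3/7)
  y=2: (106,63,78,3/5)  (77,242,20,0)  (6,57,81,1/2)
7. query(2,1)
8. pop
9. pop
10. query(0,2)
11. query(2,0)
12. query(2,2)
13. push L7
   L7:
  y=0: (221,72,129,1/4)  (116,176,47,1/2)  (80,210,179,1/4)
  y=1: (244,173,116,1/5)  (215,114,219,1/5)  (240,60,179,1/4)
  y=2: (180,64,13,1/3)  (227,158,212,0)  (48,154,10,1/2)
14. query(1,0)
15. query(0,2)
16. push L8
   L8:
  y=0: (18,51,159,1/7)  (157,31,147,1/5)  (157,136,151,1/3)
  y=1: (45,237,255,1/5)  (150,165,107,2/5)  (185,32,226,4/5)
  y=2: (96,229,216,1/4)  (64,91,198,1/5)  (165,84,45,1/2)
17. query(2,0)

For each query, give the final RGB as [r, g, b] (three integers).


query (2,1) [L1,L2,L3,L4,L5,L6] — begin 0,0,0
+L1 (α=1/3) → [65/3, 227/3, 85]
+L2 (α=1/4) → [45/2, 425/4, 133/2]
+L3 (α=2/3) → [845/6, 545/12, 965/6]
+L4 (α=1/2) → [2225/12, 2969/24, 2273/12]
+L5 (α=3/7) → [2378/21, 5651/42, 3218/21]
+L6 (α=3/7) → [16442/147, 25603/147, 21629/147]
→ [112, 174, 147]

(0,2) stack=L1,L2,L3,L4; from [0,0,0]:
L1 α=0: [0, 0, 0]
L2 α=1/2: [33/2, 93/2, 253/2]
L3 α=1/4: [167/8, 319/8, 769/8]
L4 α=1/4: [861/32, 2781/32, 4163/32]
rounded: [27, 87, 130]

(2,0) stack=L1,L2,L3,L4; from [0,0,0]:
after L1 α=2/7: [426/7, 22, 110/7]
after L2 α=1/6: [369/7, 175/3, 800/21]
after L3 α=4/5: [3029/35, 2227/15, 1472/105]
after L4 α=3/4: [9119/140, 3937/60, 56597/420]
= [65, 66, 135]

(2,2) stack=L1,L2,L3,L4; from [0,0,0]:
after L1 α=0: [0, 0, 0]
after L2 α=0: [0, 0, 0]
after L3 α=3/4: [108, 39, 15/4]
after L4 α=2/5: [764/5, 567/5, 209/4]
rounded: [153, 113, 52]

at x=1,y=0 over L1,L2,L3,L4,L7:
+L1 (α=1/5) → [44/5, 6/5, 63/5]
+L2 (α=1/2) → [67/5, 121/10, 253/10]
+L3 (α=1/3) → [153/5, 121/15, 266/5]
+L4 (α=3/8) → [909/8, 1073/12, 623/8]
+L7 (α=1/2) → [1837/16, 3185/24, 999/16]
= [115, 133, 62]

at x=0,y=2 over L1,L2,L3,L4,L7:
L1 α=0: [0, 0, 0]
L2 α=1/2: [33/2, 93/2, 253/2]
L3 α=1/4: [167/8, 319/8, 769/8]
L4 α=1/4: [861/32, 2781/32, 4163/32]
L7 α=1/3: [1247/16, 3805/48, 1457/16]
= [78, 79, 91]

at x=2,y=0 over L1,L2,L3,L4,L7,L8:
+L1 (α=2/7) → [426/7, 22, 110/7]
+L2 (α=1/6) → [369/7, 175/3, 800/21]
+L3 (α=4/5) → [3029/35, 2227/15, 1472/105]
+L4 (α=3/4) → [9119/140, 3937/60, 56597/420]
+L7 (α=1/4) → [38557/560, 8137/80, 81657/560]
+L8 (α=1/3) → [82517/840, 13577/120, 123937/840]
= [98, 113, 148]


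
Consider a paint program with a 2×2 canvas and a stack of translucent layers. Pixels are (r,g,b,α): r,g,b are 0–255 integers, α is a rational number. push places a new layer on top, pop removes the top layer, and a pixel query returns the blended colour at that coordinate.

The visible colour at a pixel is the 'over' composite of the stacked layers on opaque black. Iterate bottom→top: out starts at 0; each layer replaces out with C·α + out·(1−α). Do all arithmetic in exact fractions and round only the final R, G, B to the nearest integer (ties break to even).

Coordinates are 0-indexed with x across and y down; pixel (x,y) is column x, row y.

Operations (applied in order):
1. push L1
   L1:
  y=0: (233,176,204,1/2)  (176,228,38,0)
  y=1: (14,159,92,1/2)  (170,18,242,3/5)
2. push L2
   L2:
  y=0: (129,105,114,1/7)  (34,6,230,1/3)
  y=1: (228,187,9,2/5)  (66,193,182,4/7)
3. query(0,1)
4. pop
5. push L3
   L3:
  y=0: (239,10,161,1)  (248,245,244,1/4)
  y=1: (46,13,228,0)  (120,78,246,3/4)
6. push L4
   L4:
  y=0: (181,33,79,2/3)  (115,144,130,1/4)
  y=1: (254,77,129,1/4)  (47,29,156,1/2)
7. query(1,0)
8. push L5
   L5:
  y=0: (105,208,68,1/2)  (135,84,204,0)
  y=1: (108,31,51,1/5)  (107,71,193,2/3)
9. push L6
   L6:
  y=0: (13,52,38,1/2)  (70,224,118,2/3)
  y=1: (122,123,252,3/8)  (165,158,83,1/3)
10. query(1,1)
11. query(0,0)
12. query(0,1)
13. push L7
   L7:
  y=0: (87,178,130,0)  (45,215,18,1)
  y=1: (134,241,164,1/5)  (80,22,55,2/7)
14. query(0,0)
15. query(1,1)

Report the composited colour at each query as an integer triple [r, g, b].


(0,1) stack=L1,L2; from [0,0,0]:
after L1 α=1/2: [7, 159/2, 46]
after L2 α=2/5: [477/5, 245/2, 156/5]
→ [95, 122, 31]

at x=1,y=0 over L1,L3,L4:
+L1 (α=0) → [0, 0, 0]
+L3 (α=1/4) → [62, 245/4, 61]
+L4 (α=1/4) → [301/4, 1311/16, 313/4]
= [75, 82, 78]

query (1,1) [L1,L3,L4,L5,L6] — begin 0,0,0
after L1 α=3/5: [102, 54/5, 726/5]
after L3 α=3/4: [231/2, 306/5, 1104/5]
after L4 α=1/2: [325/4, 451/10, 942/5]
after L5 α=2/3: [1181/12, 1871/30, 2872/15]
after L6 α=1/3: [2171/18, 4241/45, 6989/45]
→ [121, 94, 155]

query (0,0) [L1,L3,L4,L5,L6] — begin 0,0,0
+L1 (α=1/2) → [233/2, 88, 102]
+L3 (α=1) → [239, 10, 161]
+L4 (α=2/3) → [601/3, 76/3, 319/3]
+L5 (α=1/2) → [458/3, 350/3, 523/6]
+L6 (α=1/2) → [497/6, 253/3, 751/12]
= [83, 84, 63]

(0,1) stack=L1,L3,L4,L5,L6; from [0,0,0]:
L1 α=1/2: [7, 159/2, 46]
L3 α=0: [7, 159/2, 46]
L4 α=1/4: [275/4, 631/8, 267/4]
L5 α=1/5: [383/5, 693/10, 318/5]
L6 α=3/8: [749/8, 1431/16, 537/4]
rounded: [94, 89, 134]

(0,0) stack=L1,L3,L4,L5,L6,L7; from [0,0,0]:
L1 α=1/2: [233/2, 88, 102]
L3 α=1: [239, 10, 161]
L4 α=2/3: [601/3, 76/3, 319/3]
L5 α=1/2: [458/3, 350/3, 523/6]
L6 α=1/2: [497/6, 253/3, 751/12]
L7 α=0: [497/6, 253/3, 751/12]
→ [83, 84, 63]

query (1,1) [L1,L3,L4,L5,L6,L7] — begin 0,0,0
L1 α=3/5: [102, 54/5, 726/5]
L3 α=3/4: [231/2, 306/5, 1104/5]
L4 α=1/2: [325/4, 451/10, 942/5]
L5 α=2/3: [1181/12, 1871/30, 2872/15]
L6 α=1/3: [2171/18, 4241/45, 6989/45]
L7 α=2/7: [13735/126, 4637/63, 7979/63]
→ [109, 74, 127]


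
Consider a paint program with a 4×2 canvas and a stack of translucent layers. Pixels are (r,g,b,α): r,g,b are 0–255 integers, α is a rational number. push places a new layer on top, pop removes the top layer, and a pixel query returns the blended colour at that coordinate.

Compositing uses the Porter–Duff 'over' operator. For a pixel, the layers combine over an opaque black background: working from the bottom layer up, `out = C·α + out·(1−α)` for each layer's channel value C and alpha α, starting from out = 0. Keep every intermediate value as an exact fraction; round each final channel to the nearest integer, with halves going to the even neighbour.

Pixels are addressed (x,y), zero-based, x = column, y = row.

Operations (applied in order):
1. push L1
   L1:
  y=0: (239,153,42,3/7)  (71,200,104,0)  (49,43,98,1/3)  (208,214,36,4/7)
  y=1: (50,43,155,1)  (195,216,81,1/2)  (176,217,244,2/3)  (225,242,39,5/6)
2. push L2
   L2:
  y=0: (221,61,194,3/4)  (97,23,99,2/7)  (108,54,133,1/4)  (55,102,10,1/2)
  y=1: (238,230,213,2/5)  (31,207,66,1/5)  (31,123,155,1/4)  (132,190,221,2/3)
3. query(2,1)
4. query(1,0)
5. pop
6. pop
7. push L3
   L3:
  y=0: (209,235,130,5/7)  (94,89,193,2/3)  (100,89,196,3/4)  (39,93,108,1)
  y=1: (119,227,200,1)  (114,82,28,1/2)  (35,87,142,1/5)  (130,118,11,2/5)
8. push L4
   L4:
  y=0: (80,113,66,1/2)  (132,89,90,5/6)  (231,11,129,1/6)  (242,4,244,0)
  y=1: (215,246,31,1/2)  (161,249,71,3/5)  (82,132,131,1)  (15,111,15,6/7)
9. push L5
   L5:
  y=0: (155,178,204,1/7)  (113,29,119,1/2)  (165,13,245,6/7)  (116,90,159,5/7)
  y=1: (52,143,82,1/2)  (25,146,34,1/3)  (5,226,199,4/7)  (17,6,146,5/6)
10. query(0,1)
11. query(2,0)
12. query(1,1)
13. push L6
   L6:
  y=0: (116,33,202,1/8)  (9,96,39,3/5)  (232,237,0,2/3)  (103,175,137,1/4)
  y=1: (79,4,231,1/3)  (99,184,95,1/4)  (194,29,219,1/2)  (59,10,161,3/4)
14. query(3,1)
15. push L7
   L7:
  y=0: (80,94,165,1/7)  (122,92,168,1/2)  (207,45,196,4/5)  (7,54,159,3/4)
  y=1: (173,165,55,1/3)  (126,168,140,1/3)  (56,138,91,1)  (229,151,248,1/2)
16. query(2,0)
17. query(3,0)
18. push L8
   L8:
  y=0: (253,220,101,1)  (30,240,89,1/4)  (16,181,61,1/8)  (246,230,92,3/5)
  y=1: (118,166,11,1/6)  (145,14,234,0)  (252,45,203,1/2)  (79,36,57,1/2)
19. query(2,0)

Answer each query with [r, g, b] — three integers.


at x=2,y=1 over L1,L2:
+L1 (α=2/3) → [352/3, 434/3, 488/3]
+L2 (α=1/4) → [383/4, 557/4, 643/4]
= [96, 139, 161]

at x=1,y=0 over L1,L2:
L1 α=0: [0, 0, 0]
L2 α=2/7: [194/7, 46/7, 198/7]
= [28, 7, 28]

query (0,1) [L3,L4,L5] — begin 0,0,0
after L3 α=1: [119, 227, 200]
after L4 α=1/2: [167, 473/2, 231/2]
after L5 α=1/2: [219/2, 759/4, 395/4]
→ [110, 190, 99]

query (2,0) [L3,L4,L5] — begin 0,0,0
L3 α=3/4: [75, 267/4, 147]
L4 α=1/6: [101, 1379/24, 144]
L5 α=6/7: [1091/7, 3251/168, 1614/7]
rounded: [156, 19, 231]

(1,1) stack=L3,L4,L5; from [0,0,0]:
after L3 α=1/2: [57, 41, 14]
after L4 α=3/5: [597/5, 829/5, 241/5]
after L5 α=1/3: [1319/15, 796/5, 652/15]
→ [88, 159, 43]

at x=3,y=1 over L3,L4,L5,L6:
L3 α=2/5: [52, 236/5, 22/5]
L4 α=6/7: [142/7, 3566/35, 472/35]
L5 α=5/6: [737/42, 2308/105, 4337/35]
L6 α=3/4: [8171/168, 2729/210, 10621/70]
→ [49, 13, 152]

query (2,0) [L3,L4,L5,L6,L7] — begin 0,0,0
+L3 (α=3/4) → [75, 267/4, 147]
+L4 (α=1/6) → [101, 1379/24, 144]
+L5 (α=6/7) → [1091/7, 3251/168, 1614/7]
+L6 (α=2/3) → [4339/21, 82883/504, 538/7]
+L7 (α=4/5) → [21727/105, 173603/2520, 6026/35]
= [207, 69, 172]

(3,0) stack=L3,L4,L5,L6,L7; from [0,0,0]:
L3 α=1: [39, 93, 108]
L4 α=0: [39, 93, 108]
L5 α=5/7: [94, 636/7, 1011/7]
L6 α=1/4: [385/4, 3133/28, 998/7]
L7 α=3/4: [469/16, 7669/112, 4337/28]
rounded: [29, 68, 155]

query (2,0) [L3,L4,L5,L6,L7,L8] — begin 0,0,0
L3 α=3/4: [75, 267/4, 147]
L4 α=1/6: [101, 1379/24, 144]
L5 α=6/7: [1091/7, 3251/168, 1614/7]
L6 α=2/3: [4339/21, 82883/504, 538/7]
L7 α=4/5: [21727/105, 173603/2520, 6026/35]
L8 α=1/8: [21967/120, 238763/2880, 6331/40]
= [183, 83, 158]


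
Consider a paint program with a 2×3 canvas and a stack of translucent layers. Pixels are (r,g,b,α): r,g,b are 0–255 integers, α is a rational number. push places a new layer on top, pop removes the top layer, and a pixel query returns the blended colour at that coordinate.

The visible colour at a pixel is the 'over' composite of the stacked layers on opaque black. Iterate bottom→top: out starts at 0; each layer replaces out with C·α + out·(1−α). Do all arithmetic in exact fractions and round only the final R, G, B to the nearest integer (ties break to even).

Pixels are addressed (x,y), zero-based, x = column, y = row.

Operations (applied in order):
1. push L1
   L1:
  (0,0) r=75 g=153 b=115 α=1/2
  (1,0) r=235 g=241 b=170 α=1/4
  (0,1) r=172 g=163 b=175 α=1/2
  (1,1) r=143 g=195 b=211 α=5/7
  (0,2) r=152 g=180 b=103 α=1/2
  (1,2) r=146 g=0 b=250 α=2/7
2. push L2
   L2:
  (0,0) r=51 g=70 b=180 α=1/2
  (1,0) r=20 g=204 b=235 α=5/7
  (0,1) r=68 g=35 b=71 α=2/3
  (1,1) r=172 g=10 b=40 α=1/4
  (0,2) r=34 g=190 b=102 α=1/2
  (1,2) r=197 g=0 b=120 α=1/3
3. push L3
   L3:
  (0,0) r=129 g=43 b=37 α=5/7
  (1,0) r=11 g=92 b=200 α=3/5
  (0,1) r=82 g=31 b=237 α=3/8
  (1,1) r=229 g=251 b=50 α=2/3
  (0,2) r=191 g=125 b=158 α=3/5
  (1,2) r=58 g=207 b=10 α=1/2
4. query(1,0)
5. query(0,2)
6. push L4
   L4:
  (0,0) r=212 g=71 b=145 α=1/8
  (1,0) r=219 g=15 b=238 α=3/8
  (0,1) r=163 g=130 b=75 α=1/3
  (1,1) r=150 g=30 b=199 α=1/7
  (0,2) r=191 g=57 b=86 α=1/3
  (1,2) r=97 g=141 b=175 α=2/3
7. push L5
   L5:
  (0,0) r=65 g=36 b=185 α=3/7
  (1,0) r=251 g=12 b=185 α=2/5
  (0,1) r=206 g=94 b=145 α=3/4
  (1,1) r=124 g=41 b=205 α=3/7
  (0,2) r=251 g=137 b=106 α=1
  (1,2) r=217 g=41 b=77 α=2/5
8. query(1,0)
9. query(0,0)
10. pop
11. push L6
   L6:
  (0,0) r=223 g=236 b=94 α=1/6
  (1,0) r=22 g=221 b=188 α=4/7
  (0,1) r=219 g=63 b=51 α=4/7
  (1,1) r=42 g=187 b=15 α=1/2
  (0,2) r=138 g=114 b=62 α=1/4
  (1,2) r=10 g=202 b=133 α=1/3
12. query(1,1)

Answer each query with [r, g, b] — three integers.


query (1,0) [L1,L2,L3] — begin 0,0,0
after L1 α=1/4: [235/4, 241/4, 85/2]
after L2 α=5/7: [435/14, 2281/14, 180]
after L3 α=3/5: [666/35, 4213/35, 192]
rounded: [19, 120, 192]

(0,2) stack=L1,L2,L3; from [0,0,0]:
+L1 (α=1/2) → [76, 90, 103/2]
+L2 (α=1/2) → [55, 140, 307/4]
+L3 (α=3/5) → [683/5, 131, 251/2]
→ [137, 131, 126]

query (1,0) [L1,L2,L3,L4,L5] — begin 0,0,0
after L1 α=1/4: [235/4, 241/4, 85/2]
after L2 α=5/7: [435/14, 2281/14, 180]
after L3 α=3/5: [666/35, 4213/35, 192]
after L4 α=3/8: [5265/56, 566/7, 837/4]
after L5 α=2/5: [43907/280, 1866/35, 3991/20]
→ [157, 53, 200]

at x=0,y=0 over L1,L2,L3,L4,L5:
+L1 (α=1/2) → [75/2, 153/2, 115/2]
+L2 (α=1/2) → [177/4, 293/4, 475/4]
+L3 (α=5/7) → [1467/14, 723/14, 845/14]
+L4 (α=1/8) → [1891/16, 865/16, 1135/16]
+L5 (α=3/7) → [2671/28, 1297/28, 3355/28]
= [95, 46, 120]

query (1,1) [L1,L2,L3,L4,L6] — begin 0,0,0
+L1 (α=5/7) → [715/7, 975/7, 1055/7]
+L2 (α=1/4) → [3349/28, 2995/28, 3445/28]
+L3 (α=2/3) → [5391/28, 17051/84, 6245/84]
+L4 (α=1/7) → [18273/98, 17471/98, 9031/98]
+L6 (α=1/2) → [22389/196, 35797/196, 10501/196]
= [114, 183, 54]


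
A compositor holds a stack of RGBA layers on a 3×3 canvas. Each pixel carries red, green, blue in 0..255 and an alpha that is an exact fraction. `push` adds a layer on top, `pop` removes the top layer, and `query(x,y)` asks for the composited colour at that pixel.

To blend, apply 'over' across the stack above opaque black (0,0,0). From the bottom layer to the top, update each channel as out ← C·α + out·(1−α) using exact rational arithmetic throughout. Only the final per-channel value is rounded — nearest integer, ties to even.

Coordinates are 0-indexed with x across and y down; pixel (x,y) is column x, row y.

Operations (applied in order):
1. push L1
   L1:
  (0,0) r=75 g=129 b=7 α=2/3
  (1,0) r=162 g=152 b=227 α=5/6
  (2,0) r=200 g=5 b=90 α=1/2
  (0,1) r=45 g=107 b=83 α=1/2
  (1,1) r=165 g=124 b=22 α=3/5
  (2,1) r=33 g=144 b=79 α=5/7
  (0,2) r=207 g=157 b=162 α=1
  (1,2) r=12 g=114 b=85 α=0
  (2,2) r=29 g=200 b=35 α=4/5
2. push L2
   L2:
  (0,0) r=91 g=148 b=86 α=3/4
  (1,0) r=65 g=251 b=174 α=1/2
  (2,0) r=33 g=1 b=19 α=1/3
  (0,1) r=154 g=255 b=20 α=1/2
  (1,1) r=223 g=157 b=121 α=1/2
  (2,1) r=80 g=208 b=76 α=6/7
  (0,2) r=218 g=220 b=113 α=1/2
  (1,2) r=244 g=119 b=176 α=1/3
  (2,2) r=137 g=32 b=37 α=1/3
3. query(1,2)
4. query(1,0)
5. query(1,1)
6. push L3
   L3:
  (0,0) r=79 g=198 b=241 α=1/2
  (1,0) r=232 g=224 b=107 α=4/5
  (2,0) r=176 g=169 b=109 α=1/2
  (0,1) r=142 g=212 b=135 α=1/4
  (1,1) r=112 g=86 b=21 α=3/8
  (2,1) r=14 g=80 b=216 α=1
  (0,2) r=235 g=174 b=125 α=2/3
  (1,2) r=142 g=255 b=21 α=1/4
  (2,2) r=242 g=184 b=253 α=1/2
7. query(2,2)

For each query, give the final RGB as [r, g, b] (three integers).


query (1,2) [L1,L2] — begin 0,0,0
L1 α=0: [0, 0, 0]
L2 α=1/3: [244/3, 119/3, 176/3]
= [81, 40, 59]

(1,0) stack=L1,L2; from [0,0,0]:
after L1 α=5/6: [135, 380/3, 1135/6]
after L2 α=1/2: [100, 1133/6, 2179/12]
rounded: [100, 189, 182]

at x=1,y=1 over L1,L2:
L1 α=3/5: [99, 372/5, 66/5]
L2 α=1/2: [161, 1157/10, 671/10]
rounded: [161, 116, 67]

(2,2) stack=L1,L2,L3; from [0,0,0]:
after L1 α=4/5: [116/5, 160, 28]
after L2 α=1/3: [917/15, 352/3, 31]
after L3 α=1/2: [4547/30, 452/3, 142]
→ [152, 151, 142]


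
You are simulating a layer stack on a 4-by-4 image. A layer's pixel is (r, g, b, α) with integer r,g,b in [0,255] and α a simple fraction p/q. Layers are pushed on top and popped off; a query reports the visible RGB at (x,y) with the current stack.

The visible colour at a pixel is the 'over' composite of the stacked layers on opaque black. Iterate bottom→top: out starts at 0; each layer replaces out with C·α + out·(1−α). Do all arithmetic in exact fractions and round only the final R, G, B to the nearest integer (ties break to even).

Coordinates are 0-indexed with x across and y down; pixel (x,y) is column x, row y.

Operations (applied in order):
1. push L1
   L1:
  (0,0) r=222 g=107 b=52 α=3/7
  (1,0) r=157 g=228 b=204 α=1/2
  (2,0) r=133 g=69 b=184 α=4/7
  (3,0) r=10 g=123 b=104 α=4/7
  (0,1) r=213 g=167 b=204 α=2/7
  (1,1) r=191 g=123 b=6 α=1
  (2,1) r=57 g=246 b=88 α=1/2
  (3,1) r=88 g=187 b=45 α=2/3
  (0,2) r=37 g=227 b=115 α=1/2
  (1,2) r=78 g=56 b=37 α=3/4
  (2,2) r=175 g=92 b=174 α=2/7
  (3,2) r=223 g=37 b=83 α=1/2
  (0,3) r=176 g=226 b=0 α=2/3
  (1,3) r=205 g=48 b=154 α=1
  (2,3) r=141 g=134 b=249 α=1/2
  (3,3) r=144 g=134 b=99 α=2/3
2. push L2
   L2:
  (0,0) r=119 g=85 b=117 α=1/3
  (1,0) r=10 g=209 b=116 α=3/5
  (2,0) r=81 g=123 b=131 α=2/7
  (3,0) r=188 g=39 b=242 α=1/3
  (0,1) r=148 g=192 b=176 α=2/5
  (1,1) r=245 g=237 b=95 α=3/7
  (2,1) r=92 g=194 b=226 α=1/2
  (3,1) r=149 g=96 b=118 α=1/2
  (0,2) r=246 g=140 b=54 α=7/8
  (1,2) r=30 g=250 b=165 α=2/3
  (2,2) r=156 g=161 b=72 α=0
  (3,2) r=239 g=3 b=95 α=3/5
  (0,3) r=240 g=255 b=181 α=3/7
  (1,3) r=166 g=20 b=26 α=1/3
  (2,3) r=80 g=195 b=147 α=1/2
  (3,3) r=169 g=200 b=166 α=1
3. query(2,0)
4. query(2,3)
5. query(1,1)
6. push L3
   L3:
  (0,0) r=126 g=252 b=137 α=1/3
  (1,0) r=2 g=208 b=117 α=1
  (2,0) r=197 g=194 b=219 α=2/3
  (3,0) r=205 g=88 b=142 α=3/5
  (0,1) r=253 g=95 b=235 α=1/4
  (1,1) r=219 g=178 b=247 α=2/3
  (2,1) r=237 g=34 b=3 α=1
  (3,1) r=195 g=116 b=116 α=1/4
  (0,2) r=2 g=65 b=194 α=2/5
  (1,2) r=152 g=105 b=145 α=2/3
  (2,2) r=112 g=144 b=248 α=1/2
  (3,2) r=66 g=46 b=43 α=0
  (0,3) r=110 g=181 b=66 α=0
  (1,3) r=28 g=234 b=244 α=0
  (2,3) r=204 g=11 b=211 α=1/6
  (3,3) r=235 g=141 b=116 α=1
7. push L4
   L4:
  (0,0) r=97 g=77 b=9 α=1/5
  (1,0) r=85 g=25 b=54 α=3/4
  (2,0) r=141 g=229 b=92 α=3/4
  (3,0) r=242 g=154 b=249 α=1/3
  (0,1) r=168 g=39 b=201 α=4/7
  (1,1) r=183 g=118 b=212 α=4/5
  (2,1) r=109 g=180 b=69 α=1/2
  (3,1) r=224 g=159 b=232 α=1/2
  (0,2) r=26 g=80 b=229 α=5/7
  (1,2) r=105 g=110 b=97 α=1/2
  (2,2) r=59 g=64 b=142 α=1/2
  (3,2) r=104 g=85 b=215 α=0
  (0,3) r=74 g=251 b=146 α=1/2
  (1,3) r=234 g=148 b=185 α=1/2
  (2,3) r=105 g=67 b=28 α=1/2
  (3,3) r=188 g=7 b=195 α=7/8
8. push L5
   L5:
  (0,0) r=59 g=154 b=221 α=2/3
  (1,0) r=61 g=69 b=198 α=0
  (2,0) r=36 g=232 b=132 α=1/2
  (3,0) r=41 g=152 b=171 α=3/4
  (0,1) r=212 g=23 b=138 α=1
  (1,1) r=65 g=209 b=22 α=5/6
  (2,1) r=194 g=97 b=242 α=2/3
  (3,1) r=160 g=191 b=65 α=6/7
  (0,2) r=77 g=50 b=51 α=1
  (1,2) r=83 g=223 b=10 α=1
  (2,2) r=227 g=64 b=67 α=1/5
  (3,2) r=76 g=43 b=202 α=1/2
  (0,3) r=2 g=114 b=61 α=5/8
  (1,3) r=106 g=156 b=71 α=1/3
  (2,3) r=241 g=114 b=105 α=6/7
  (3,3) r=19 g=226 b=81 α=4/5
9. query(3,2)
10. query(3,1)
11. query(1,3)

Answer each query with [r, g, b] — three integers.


at x=2,y=0 over L1,L2:
after L1 α=4/7: [76, 276/7, 736/7]
after L2 α=2/7: [542/7, 3102/49, 5514/49]
→ [77, 63, 113]

query (2,3) [L1,L2] — begin 0,0,0
L1 α=1/2: [141/2, 67, 249/2]
L2 α=1/2: [301/4, 131, 543/4]
= [75, 131, 136]

query (1,1) [L1,L2] — begin 0,0,0
after L1 α=1: [191, 123, 6]
after L2 α=3/7: [1499/7, 1203/7, 309/7]
= [214, 172, 44]

(3,2) stack=L1,L2,L3,L4,L5; from [0,0,0]:
after L1 α=1/2: [223/2, 37/2, 83/2]
after L2 α=3/5: [188, 46/5, 368/5]
after L3 α=0: [188, 46/5, 368/5]
after L4 α=0: [188, 46/5, 368/5]
after L5 α=1/2: [132, 261/10, 689/5]
= [132, 26, 138]

query (3,1) [L1,L2,L3,L4,L5] — begin 0,0,0
+L1 (α=2/3) → [176/3, 374/3, 30]
+L2 (α=1/2) → [623/6, 331/3, 74]
+L3 (α=1/4) → [1013/8, 447/4, 169/2]
+L4 (α=1/2) → [2805/16, 1083/8, 633/4]
+L5 (α=6/7) → [2595/16, 10251/56, 2193/28]
rounded: [162, 183, 78]

query (1,3) [L1,L2,L3,L4,L5] — begin 0,0,0
+L1 (α=1) → [205, 48, 154]
+L2 (α=1/3) → [192, 116/3, 334/3]
+L3 (α=0) → [192, 116/3, 334/3]
+L4 (α=1/2) → [213, 280/3, 889/6]
+L5 (α=1/3) → [532/3, 1028/9, 1102/9]
→ [177, 114, 122]
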